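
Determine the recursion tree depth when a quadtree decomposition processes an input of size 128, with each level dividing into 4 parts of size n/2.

For divide and conquer with division factor 2:

Problem sizes at each level:
Level 0: 128
Level 1: 64
Level 2: 32
Level 3: 16
Level 4: 8
Level 5: 4
Level 6: 2
Level 7: 1

The root is level 0 and the size-1 base case is level 7 (the tree spans levels 0 through 7, i.e. 8 levels counting the root), so the depth is the number of divisions: log_2(128) = 7

The recursion tree depth is log_2(128) = 7. At each level, the problem size is divided by 2, so it takes 7 divisions to reduce to a base case of size 1. The algorithm makes 4 recursive calls at each level.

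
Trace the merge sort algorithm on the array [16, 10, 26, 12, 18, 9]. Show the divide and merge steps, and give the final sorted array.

Merge sort trace:

Split: [16, 10, 26, 12, 18, 9] -> [16, 10, 26] and [12, 18, 9]
  Split: [16, 10, 26] -> [16] and [10, 26]
    Split: [10, 26] -> [10] and [26]
    Merge: [10] + [26] -> [10, 26]
  Merge: [16] + [10, 26] -> [10, 16, 26]
  Split: [12, 18, 9] -> [12] and [18, 9]
    Split: [18, 9] -> [18] and [9]
    Merge: [18] + [9] -> [9, 18]
  Merge: [12] + [9, 18] -> [9, 12, 18]
Merge: [10, 16, 26] + [9, 12, 18] -> [9, 10, 12, 16, 18, 26]

Final sorted array: [9, 10, 12, 16, 18, 26]

The merge sort proceeds by recursively splitting the array and merging sorted halves.
After all merges, the sorted array is [9, 10, 12, 16, 18, 26].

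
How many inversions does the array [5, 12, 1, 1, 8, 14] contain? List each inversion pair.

Finding inversions in [5, 12, 1, 1, 8, 14]:

(0, 2): arr[0]=5 > arr[2]=1
(0, 3): arr[0]=5 > arr[3]=1
(1, 2): arr[1]=12 > arr[2]=1
(1, 3): arr[1]=12 > arr[3]=1
(1, 4): arr[1]=12 > arr[4]=8

Total inversions: 5

The array has 5 inversion(s): (0,2), (0,3), (1,2), (1,3), (1,4). Each pair (i,j) satisfies i < j and arr[i] > arr[j].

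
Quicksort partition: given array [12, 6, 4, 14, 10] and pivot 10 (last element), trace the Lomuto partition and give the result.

Lomuto partition with pivot = 10:

Initial array: [12, 6, 4, 14, 10]

arr[0]=12 > 10: no swap
arr[1]=6 <= 10: swap with position 0, array becomes [6, 12, 4, 14, 10]
arr[2]=4 <= 10: swap with position 1, array becomes [6, 4, 12, 14, 10]
arr[3]=14 > 10: no swap

Place pivot at position 2: [6, 4, 10, 14, 12]
Pivot position: 2

After partitioning with pivot 10, the array becomes [6, 4, 10, 14, 12]. The pivot is placed at index 2. All elements to the left of the pivot are <= 10, and all elements to the right are > 10.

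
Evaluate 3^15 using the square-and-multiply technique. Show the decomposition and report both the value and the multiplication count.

Computing 3^15 by squaring (build up from 3^1; each line after the first costs one multiplication):

3^1 = 3
3^2 = (3^1)^2 = 3^2 = 9
3^3 = 3 * 3^2 = 3 * 9 = 27
3^6 = (3^3)^2 = 27^2 = 729
3^7 = 3 * 3^6 = 3 * 729 = 2187
3^14 = (3^7)^2 = 2187^2 = 4782969
3^15 = 3 * 3^14 = 3 * 4782969 = 14348907

Result: 14348907
Multiplications needed: 6 (6 lines after 3^1)

3^15 = 14348907. Using exponentiation by squaring, this requires 6 multiplications. The key idea: if the exponent is even, square the half-power; if odd, multiply by the base once.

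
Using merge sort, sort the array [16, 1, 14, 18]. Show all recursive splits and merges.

Merge sort trace:

Split: [16, 1, 14, 18] -> [16, 1] and [14, 18]
  Split: [16, 1] -> [16] and [1]
  Merge: [16] + [1] -> [1, 16]
  Split: [14, 18] -> [14] and [18]
  Merge: [14] + [18] -> [14, 18]
Merge: [1, 16] + [14, 18] -> [1, 14, 16, 18]

Final sorted array: [1, 14, 16, 18]

The merge sort proceeds by recursively splitting the array and merging sorted halves.
After all merges, the sorted array is [1, 14, 16, 18].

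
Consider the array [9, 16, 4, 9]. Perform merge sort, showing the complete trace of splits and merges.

Merge sort trace:

Split: [9, 16, 4, 9] -> [9, 16] and [4, 9]
  Split: [9, 16] -> [9] and [16]
  Merge: [9] + [16] -> [9, 16]
  Split: [4, 9] -> [4] and [9]
  Merge: [4] + [9] -> [4, 9]
Merge: [9, 16] + [4, 9] -> [4, 9, 9, 16]

Final sorted array: [4, 9, 9, 16]

The merge sort proceeds by recursively splitting the array and merging sorted halves.
After all merges, the sorted array is [4, 9, 9, 16].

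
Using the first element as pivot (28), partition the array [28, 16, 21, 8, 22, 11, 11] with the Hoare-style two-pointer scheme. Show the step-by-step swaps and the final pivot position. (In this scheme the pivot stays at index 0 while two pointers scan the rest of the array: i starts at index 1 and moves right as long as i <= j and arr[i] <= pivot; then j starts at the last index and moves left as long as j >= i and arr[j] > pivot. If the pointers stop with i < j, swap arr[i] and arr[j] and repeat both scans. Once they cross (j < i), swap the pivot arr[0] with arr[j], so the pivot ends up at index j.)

Hoare-style two-pointer partition with pivot = 28:

Initial array: [28, 16, 21, 8, 22, 11, 11]

Pointers start at i = 1, j = 6.
i ends at 7, j ends at 6: the pointers have crossed (j < i), so scanning stops.

Swap pivot arr[0] with arr[6] to place pivot at position 6: [11, 16, 21, 8, 22, 11, 28]
Pivot position: 6

After partitioning with pivot 28, the array becomes [11, 16, 21, 8, 22, 11, 28]. The pivot is placed at index 6. All elements to the left of the pivot are <= 28, and all elements to the right are > 28.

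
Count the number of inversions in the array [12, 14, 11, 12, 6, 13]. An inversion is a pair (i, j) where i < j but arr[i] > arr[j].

Finding inversions in [12, 14, 11, 12, 6, 13]:

(0, 2): arr[0]=12 > arr[2]=11
(0, 4): arr[0]=12 > arr[4]=6
(1, 2): arr[1]=14 > arr[2]=11
(1, 3): arr[1]=14 > arr[3]=12
(1, 4): arr[1]=14 > arr[4]=6
(1, 5): arr[1]=14 > arr[5]=13
(2, 4): arr[2]=11 > arr[4]=6
(3, 4): arr[3]=12 > arr[4]=6

Total inversions: 8

The array has 8 inversion(s): (0,2), (0,4), (1,2), (1,3), (1,4), (1,5), (2,4), (3,4). Each pair (i,j) satisfies i < j and arr[i] > arr[j].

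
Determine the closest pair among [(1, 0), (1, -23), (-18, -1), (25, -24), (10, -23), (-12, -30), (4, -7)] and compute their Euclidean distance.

Computing all pairwise distances among 7 points:

d((1, 0), (1, -23)) = 23.0
d((1, 0), (-18, -1)) = 19.0263
d((1, 0), (25, -24)) = 33.9411
d((1, 0), (10, -23)) = 24.6982
d((1, 0), (-12, -30)) = 32.6956
d((1, 0), (4, -7)) = 7.6158 <-- minimum
d((1, -23), (-18, -1)) = 29.0689
d((1, -23), (25, -24)) = 24.0208
d((1, -23), (10, -23)) = 9.0
d((1, -23), (-12, -30)) = 14.7648
d((1, -23), (4, -7)) = 16.2788
d((-18, -1), (25, -24)) = 48.7647
d((-18, -1), (10, -23)) = 35.609
d((-18, -1), (-12, -30)) = 29.6142
d((-18, -1), (4, -7)) = 22.8035
d((25, -24), (10, -23)) = 15.0333
d((25, -24), (-12, -30)) = 37.4833
d((25, -24), (4, -7)) = 27.0185
d((10, -23), (-12, -30)) = 23.0868
d((10, -23), (4, -7)) = 17.088
d((-12, -30), (4, -7)) = 28.0179

Closest pair: (1, 0) and (4, -7) with distance 7.6158

The closest pair is (1, 0) and (4, -7) with Euclidean distance 7.6158. For 7 points, brute-force pairwise comparison is shown above. For large n, the divide-and-conquer algorithm (sort by x, recurse on halves, check the dividing strip) achieves O(n log n).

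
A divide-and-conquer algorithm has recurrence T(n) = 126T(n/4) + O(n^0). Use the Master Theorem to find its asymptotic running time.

Master Theorem for T(n) = 126T(n/4) + O(n^0):

a = 126, b = 4, c = 0
log_b(a) = log_4(126) = 3.4886

Case 1: c = 0 < log_4(126) = 3.4886
T(n) = O(n^(log_4 126))

For T(n) = 126T(n/4) + O(n^0): log_4(126) = 3.4886. This is Case 1 of the Master Theorem (c < log_b(a), work dominated by leaves), giving O(n^(log_4 126)).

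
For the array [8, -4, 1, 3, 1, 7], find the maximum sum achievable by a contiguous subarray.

Using Kadane's algorithm on [8, -4, 1, 3, 1, 7]:

Scanning through the array:
Position 1 (value -4): max_ending_here = 4, max_so_far = 8
Position 2 (value 1): max_ending_here = 5, max_so_far = 8
Position 3 (value 3): max_ending_here = 8, max_so_far = 8
Position 4 (value 1): max_ending_here = 9, max_so_far = 9
Position 5 (value 7): max_ending_here = 16, max_so_far = 16

Maximum subarray: [8, -4, 1, 3, 1, 7]
Maximum sum: 16

The maximum subarray is [8, -4, 1, 3, 1, 7] with sum 16. This subarray runs from index 0 to index 5.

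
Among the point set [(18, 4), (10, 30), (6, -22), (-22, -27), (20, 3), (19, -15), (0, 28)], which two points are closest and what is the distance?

Computing all pairwise distances among 7 points:

d((18, 4), (10, 30)) = 27.2029
d((18, 4), (6, -22)) = 28.6356
d((18, 4), (-22, -27)) = 50.6063
d((18, 4), (20, 3)) = 2.2361 <-- minimum
d((18, 4), (19, -15)) = 19.0263
d((18, 4), (0, 28)) = 30.0
d((10, 30), (6, -22)) = 52.1536
d((10, 30), (-22, -27)) = 65.3682
d((10, 30), (20, 3)) = 28.7924
d((10, 30), (19, -15)) = 45.8912
d((10, 30), (0, 28)) = 10.198
d((6, -22), (-22, -27)) = 28.4429
d((6, -22), (20, 3)) = 28.6531
d((6, -22), (19, -15)) = 14.7648
d((6, -22), (0, 28)) = 50.3587
d((-22, -27), (20, 3)) = 51.614
d((-22, -27), (19, -15)) = 42.72
d((-22, -27), (0, 28)) = 59.2368
d((20, 3), (19, -15)) = 18.0278
d((20, 3), (0, 28)) = 32.0156
d((19, -15), (0, 28)) = 47.0106

Closest pair: (18, 4) and (20, 3) with distance 2.2361

The closest pair is (18, 4) and (20, 3) with Euclidean distance 2.2361. For 7 points, brute-force pairwise comparison is shown above. For large n, the divide-and-conquer algorithm (sort by x, recurse on halves, check the dividing strip) achieves O(n log n).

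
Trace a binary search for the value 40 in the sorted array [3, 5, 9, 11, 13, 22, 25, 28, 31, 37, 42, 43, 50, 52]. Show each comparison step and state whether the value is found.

Binary search for 40 in [3, 5, 9, 11, 13, 22, 25, 28, 31, 37, 42, 43, 50, 52]:

lo=0, hi=13, mid=6, arr[mid]=25 -> 25 < 40, search right half
lo=7, hi=13, mid=10, arr[mid]=42 -> 42 > 40, search left half
lo=7, hi=9, mid=8, arr[mid]=31 -> 31 < 40, search right half
lo=9, hi=9, mid=9, arr[mid]=37 -> 37 < 40, search right half
lo=10 > hi=9, target 40 not found

Binary search determines that 40 is not in the array after 4 comparisons. The search space was exhausted without finding the target.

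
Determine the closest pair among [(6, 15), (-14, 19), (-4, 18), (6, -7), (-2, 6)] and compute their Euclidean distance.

Computing all pairwise distances among 5 points:

d((6, 15), (-14, 19)) = 20.3961
d((6, 15), (-4, 18)) = 10.4403
d((6, 15), (6, -7)) = 22.0
d((6, 15), (-2, 6)) = 12.0416
d((-14, 19), (-4, 18)) = 10.0499 <-- minimum
d((-14, 19), (6, -7)) = 32.8024
d((-14, 19), (-2, 6)) = 17.6918
d((-4, 18), (6, -7)) = 26.9258
d((-4, 18), (-2, 6)) = 12.1655
d((6, -7), (-2, 6)) = 15.2643

Closest pair: (-14, 19) and (-4, 18) with distance 10.0499

The closest pair is (-14, 19) and (-4, 18) with Euclidean distance 10.0499. For 5 points, brute-force pairwise comparison is shown above. For large n, the divide-and-conquer algorithm (sort by x, recurse on halves, check the dividing strip) achieves O(n log n).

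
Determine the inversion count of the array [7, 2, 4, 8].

Finding inversions in [7, 2, 4, 8]:

(0, 1): arr[0]=7 > arr[1]=2
(0, 2): arr[0]=7 > arr[2]=4

Total inversions: 2

The array has 2 inversion(s): (0,1), (0,2). Each pair (i,j) satisfies i < j and arr[i] > arr[j].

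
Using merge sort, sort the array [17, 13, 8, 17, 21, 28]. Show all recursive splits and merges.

Merge sort trace:

Split: [17, 13, 8, 17, 21, 28] -> [17, 13, 8] and [17, 21, 28]
  Split: [17, 13, 8] -> [17] and [13, 8]
    Split: [13, 8] -> [13] and [8]
    Merge: [13] + [8] -> [8, 13]
  Merge: [17] + [8, 13] -> [8, 13, 17]
  Split: [17, 21, 28] -> [17] and [21, 28]
    Split: [21, 28] -> [21] and [28]
    Merge: [21] + [28] -> [21, 28]
  Merge: [17] + [21, 28] -> [17, 21, 28]
Merge: [8, 13, 17] + [17, 21, 28] -> [8, 13, 17, 17, 21, 28]

Final sorted array: [8, 13, 17, 17, 21, 28]

The merge sort proceeds by recursively splitting the array and merging sorted halves.
After all merges, the sorted array is [8, 13, 17, 17, 21, 28].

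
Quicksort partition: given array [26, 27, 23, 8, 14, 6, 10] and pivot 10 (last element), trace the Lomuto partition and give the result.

Lomuto partition with pivot = 10:

Initial array: [26, 27, 23, 8, 14, 6, 10]

arr[0]=26 > 10: no swap
arr[1]=27 > 10: no swap
arr[2]=23 > 10: no swap
arr[3]=8 <= 10: swap with position 0, array becomes [8, 27, 23, 26, 14, 6, 10]
arr[4]=14 > 10: no swap
arr[5]=6 <= 10: swap with position 1, array becomes [8, 6, 23, 26, 14, 27, 10]

Place pivot at position 2: [8, 6, 10, 26, 14, 27, 23]
Pivot position: 2

After partitioning with pivot 10, the array becomes [8, 6, 10, 26, 14, 27, 23]. The pivot is placed at index 2. All elements to the left of the pivot are <= 10, and all elements to the right are > 10.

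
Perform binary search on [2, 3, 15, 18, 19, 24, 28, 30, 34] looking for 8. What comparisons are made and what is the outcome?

Binary search for 8 in [2, 3, 15, 18, 19, 24, 28, 30, 34]:

lo=0, hi=8, mid=4, arr[mid]=19 -> 19 > 8, search left half
lo=0, hi=3, mid=1, arr[mid]=3 -> 3 < 8, search right half
lo=2, hi=3, mid=2, arr[mid]=15 -> 15 > 8, search left half
lo=2 > hi=1, target 8 not found

Binary search determines that 8 is not in the array after 3 comparisons. The search space was exhausted without finding the target.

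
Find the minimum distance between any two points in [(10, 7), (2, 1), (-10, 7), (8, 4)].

Computing all pairwise distances among 4 points:

d((10, 7), (2, 1)) = 10.0
d((10, 7), (-10, 7)) = 20.0
d((10, 7), (8, 4)) = 3.6056 <-- minimum
d((2, 1), (-10, 7)) = 13.4164
d((2, 1), (8, 4)) = 6.7082
d((-10, 7), (8, 4)) = 18.2483

Closest pair: (10, 7) and (8, 4) with distance 3.6056

The closest pair is (10, 7) and (8, 4) with Euclidean distance 3.6056. For 4 points, brute-force pairwise comparison is shown above. For large n, the divide-and-conquer algorithm (sort by x, recurse on halves, check the dividing strip) achieves O(n log n).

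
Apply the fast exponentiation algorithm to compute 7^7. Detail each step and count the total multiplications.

Computing 7^7 by squaring (build up from 7^1; each line after the first costs one multiplication):

7^1 = 7
7^2 = (7^1)^2 = 7^2 = 49
7^3 = 7 * 7^2 = 7 * 49 = 343
7^6 = (7^3)^2 = 343^2 = 117649
7^7 = 7 * 7^6 = 7 * 117649 = 823543

Result: 823543
Multiplications needed: 4 (4 lines after 7^1)

7^7 = 823543. Using exponentiation by squaring, this requires 4 multiplications. The key idea: if the exponent is even, square the half-power; if odd, multiply by the base once.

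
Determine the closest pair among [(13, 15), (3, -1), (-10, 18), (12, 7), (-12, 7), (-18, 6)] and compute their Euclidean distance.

Computing all pairwise distances among 6 points:

d((13, 15), (3, -1)) = 18.868
d((13, 15), (-10, 18)) = 23.1948
d((13, 15), (12, 7)) = 8.0623
d((13, 15), (-12, 7)) = 26.2488
d((13, 15), (-18, 6)) = 32.28
d((3, -1), (-10, 18)) = 23.0217
d((3, -1), (12, 7)) = 12.0416
d((3, -1), (-12, 7)) = 17.0
d((3, -1), (-18, 6)) = 22.1359
d((-10, 18), (12, 7)) = 24.5967
d((-10, 18), (-12, 7)) = 11.1803
d((-10, 18), (-18, 6)) = 14.4222
d((12, 7), (-12, 7)) = 24.0
d((12, 7), (-18, 6)) = 30.0167
d((-12, 7), (-18, 6)) = 6.0828 <-- minimum

Closest pair: (-12, 7) and (-18, 6) with distance 6.0828

The closest pair is (-12, 7) and (-18, 6) with Euclidean distance 6.0828. For 6 points, brute-force pairwise comparison is shown above. For large n, the divide-and-conquer algorithm (sort by x, recurse on halves, check the dividing strip) achieves O(n log n).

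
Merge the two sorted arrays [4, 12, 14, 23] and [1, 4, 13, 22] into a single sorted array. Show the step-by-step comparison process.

Merging process:

Compare 4 vs 1: take 1 from right. Merged: [1]
Compare 4 vs 4: take 4 from left. Merged: [1, 4]
Compare 12 vs 4: take 4 from right. Merged: [1, 4, 4]
Compare 12 vs 13: take 12 from left. Merged: [1, 4, 4, 12]
Compare 14 vs 13: take 13 from right. Merged: [1, 4, 4, 12, 13]
Compare 14 vs 22: take 14 from left. Merged: [1, 4, 4, 12, 13, 14]
Compare 23 vs 22: take 22 from right. Merged: [1, 4, 4, 12, 13, 14, 22]
Append remaining from left: [23]. Merged: [1, 4, 4, 12, 13, 14, 22, 23]

Final merged array: [1, 4, 4, 12, 13, 14, 22, 23]
Total comparisons: 7

The merged array is [1, 4, 4, 12, 13, 14, 22, 23], requiring 7 comparisons. The merge step runs in O(n) time where n is the total number of elements.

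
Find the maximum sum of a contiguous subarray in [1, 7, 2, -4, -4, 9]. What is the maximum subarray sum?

Using Kadane's algorithm on [1, 7, 2, -4, -4, 9]:

Scanning through the array:
Position 1 (value 7): max_ending_here = 8, max_so_far = 8
Position 2 (value 2): max_ending_here = 10, max_so_far = 10
Position 3 (value -4): max_ending_here = 6, max_so_far = 10
Position 4 (value -4): max_ending_here = 2, max_so_far = 10
Position 5 (value 9): max_ending_here = 11, max_so_far = 11

Maximum subarray: [1, 7, 2, -4, -4, 9]
Maximum sum: 11

The maximum subarray is [1, 7, 2, -4, -4, 9] with sum 11. This subarray runs from index 0 to index 5.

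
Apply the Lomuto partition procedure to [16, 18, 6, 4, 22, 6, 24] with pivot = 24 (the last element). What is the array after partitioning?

Lomuto partition with pivot = 24:

Initial array: [16, 18, 6, 4, 22, 6, 24]

arr[0]=16 <= 24: swap with position 0, array becomes [16, 18, 6, 4, 22, 6, 24]
arr[1]=18 <= 24: swap with position 1, array becomes [16, 18, 6, 4, 22, 6, 24]
arr[2]=6 <= 24: swap with position 2, array becomes [16, 18, 6, 4, 22, 6, 24]
arr[3]=4 <= 24: swap with position 3, array becomes [16, 18, 6, 4, 22, 6, 24]
arr[4]=22 <= 24: swap with position 4, array becomes [16, 18, 6, 4, 22, 6, 24]
arr[5]=6 <= 24: swap with position 5, array becomes [16, 18, 6, 4, 22, 6, 24]

Place pivot at position 6: [16, 18, 6, 4, 22, 6, 24]
Pivot position: 6

After partitioning with pivot 24, the array becomes [16, 18, 6, 4, 22, 6, 24]. The pivot is placed at index 6. All elements to the left of the pivot are <= 24, and all elements to the right are > 24.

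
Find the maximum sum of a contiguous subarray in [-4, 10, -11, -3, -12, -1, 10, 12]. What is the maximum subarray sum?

Using Kadane's algorithm on [-4, 10, -11, -3, -12, -1, 10, 12]:

Scanning through the array:
Position 1 (value 10): max_ending_here = 10, max_so_far = 10
Position 2 (value -11): max_ending_here = -1, max_so_far = 10
Position 3 (value -3): max_ending_here = -3, max_so_far = 10
Position 4 (value -12): max_ending_here = -12, max_so_far = 10
Position 5 (value -1): max_ending_here = -1, max_so_far = 10
Position 6 (value 10): max_ending_here = 10, max_so_far = 10
Position 7 (value 12): max_ending_here = 22, max_so_far = 22

Maximum subarray: [10, 12]
Maximum sum: 22

The maximum subarray is [10, 12] with sum 22. This subarray runs from index 6 to index 7.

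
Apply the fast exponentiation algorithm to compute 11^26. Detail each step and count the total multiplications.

Computing 11^26 by squaring (build up from 11^1; each line after the first costs one multiplication):

11^1 = 11
11^2 = (11^1)^2 = 11^2 = 121
11^3 = 11 * 11^2 = 11 * 121 = 1331
11^6 = (11^3)^2 = 1331^2 = 1771561
11^12 = (11^6)^2 = 1771561^2 = 3138428376721
11^13 = 11 * 11^12 = 11 * 3138428376721 = 34522712143931
11^26 = (11^13)^2 = 34522712143931^2 = 1191817653772720942460132761

Result: 1191817653772720942460132761
Multiplications needed: 6 (6 lines after 11^1)

11^26 = 1191817653772720942460132761. Using exponentiation by squaring, this requires 6 multiplications. The key idea: if the exponent is even, square the half-power; if odd, multiply by the base once.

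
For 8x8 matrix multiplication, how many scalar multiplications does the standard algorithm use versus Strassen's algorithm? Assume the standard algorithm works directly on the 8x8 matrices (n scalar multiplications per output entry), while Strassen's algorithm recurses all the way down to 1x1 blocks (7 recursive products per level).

Matrix multiplication for 8x8 matrices:

Standard algorithm: 8^3 = 512 multiplications
Strassen's algorithm: 7^(log2(8)) = 7^3 = 343 multiplications
Savings: 512 - 343 = 169 multiplications

Standard: 512 multiplications (8^3). Strassen: 343 multiplications (7^3). Strassen reduces 8 recursive multiplications to 7 at each level.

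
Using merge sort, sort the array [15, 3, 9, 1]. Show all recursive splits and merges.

Merge sort trace:

Split: [15, 3, 9, 1] -> [15, 3] and [9, 1]
  Split: [15, 3] -> [15] and [3]
  Merge: [15] + [3] -> [3, 15]
  Split: [9, 1] -> [9] and [1]
  Merge: [9] + [1] -> [1, 9]
Merge: [3, 15] + [1, 9] -> [1, 3, 9, 15]

Final sorted array: [1, 3, 9, 15]

The merge sort proceeds by recursively splitting the array and merging sorted halves.
After all merges, the sorted array is [1, 3, 9, 15].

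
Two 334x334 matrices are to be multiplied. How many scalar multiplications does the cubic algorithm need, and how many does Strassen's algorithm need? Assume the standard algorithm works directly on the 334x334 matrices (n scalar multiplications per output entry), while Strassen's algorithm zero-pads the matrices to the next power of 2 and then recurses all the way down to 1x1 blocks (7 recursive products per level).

Matrix multiplication for 334x334 matrices:

Strassen's algorithm requires power-of-2 dimensions. Pad 334x334 to 512x512 (next power of 2).

Standard algorithm: 334^3 = 37259704 multiplications
Strassen's algorithm: 7^(log2(512)) = 7^9 = 40353607 multiplications
Difference: 37259704 - 40353607 = -3093903 (Strassen uses MORE here due to padding overhead — for small or just-over-power-of-2 n, padding can outweigh the per-level savings)

Standard: 37259704 multiplications (334^3). Strassen: 40353607 multiplications (7^9, after padding to 512x512). Strassen reduces 8 recursive multiplications to 7 at each level.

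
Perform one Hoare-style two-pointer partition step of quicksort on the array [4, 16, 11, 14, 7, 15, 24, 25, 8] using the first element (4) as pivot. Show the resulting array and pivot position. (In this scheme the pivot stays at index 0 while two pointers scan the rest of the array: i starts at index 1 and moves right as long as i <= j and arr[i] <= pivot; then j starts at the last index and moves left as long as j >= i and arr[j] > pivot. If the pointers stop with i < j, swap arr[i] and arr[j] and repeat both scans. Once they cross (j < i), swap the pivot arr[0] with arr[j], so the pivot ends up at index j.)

Hoare-style two-pointer partition with pivot = 4:

Initial array: [4, 16, 11, 14, 7, 15, 24, 25, 8]

Pointers start at i = 1, j = 8.
i ends at 1, j ends at 0: the pointers have crossed (j < i), so scanning stops.

j = 0, so swapping arr[0] with arr[j] leaves the pivot at position 0: [4, 16, 11, 14, 7, 15, 24, 25, 8]
Pivot position: 0

After partitioning with pivot 4, the array becomes [4, 16, 11, 14, 7, 15, 24, 25, 8]. The pivot is placed at index 0. All elements to the left of the pivot are <= 4, and all elements to the right are > 4.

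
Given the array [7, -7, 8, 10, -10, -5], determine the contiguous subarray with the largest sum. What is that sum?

Using Kadane's algorithm on [7, -7, 8, 10, -10, -5]:

Scanning through the array:
Position 1 (value -7): max_ending_here = 0, max_so_far = 7
Position 2 (value 8): max_ending_here = 8, max_so_far = 8
Position 3 (value 10): max_ending_here = 18, max_so_far = 18
Position 4 (value -10): max_ending_here = 8, max_so_far = 18
Position 5 (value -5): max_ending_here = 3, max_so_far = 18

Maximum subarray: [7, -7, 8, 10]
Maximum sum: 18

The maximum subarray is [7, -7, 8, 10] with sum 18. This subarray runs from index 0 to index 3.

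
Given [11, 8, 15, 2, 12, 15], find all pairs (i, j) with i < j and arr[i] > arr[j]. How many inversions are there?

Finding inversions in [11, 8, 15, 2, 12, 15]:

(0, 1): arr[0]=11 > arr[1]=8
(0, 3): arr[0]=11 > arr[3]=2
(1, 3): arr[1]=8 > arr[3]=2
(2, 3): arr[2]=15 > arr[3]=2
(2, 4): arr[2]=15 > arr[4]=12

Total inversions: 5

The array has 5 inversion(s): (0,1), (0,3), (1,3), (2,3), (2,4). Each pair (i,j) satisfies i < j and arr[i] > arr[j].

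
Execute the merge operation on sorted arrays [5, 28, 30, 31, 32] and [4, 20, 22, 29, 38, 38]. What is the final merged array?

Merging process:

Compare 5 vs 4: take 4 from right. Merged: [4]
Compare 5 vs 20: take 5 from left. Merged: [4, 5]
Compare 28 vs 20: take 20 from right. Merged: [4, 5, 20]
Compare 28 vs 22: take 22 from right. Merged: [4, 5, 20, 22]
Compare 28 vs 29: take 28 from left. Merged: [4, 5, 20, 22, 28]
Compare 30 vs 29: take 29 from right. Merged: [4, 5, 20, 22, 28, 29]
Compare 30 vs 38: take 30 from left. Merged: [4, 5, 20, 22, 28, 29, 30]
Compare 31 vs 38: take 31 from left. Merged: [4, 5, 20, 22, 28, 29, 30, 31]
Compare 32 vs 38: take 32 from left. Merged: [4, 5, 20, 22, 28, 29, 30, 31, 32]
Append remaining from right: [38, 38]. Merged: [4, 5, 20, 22, 28, 29, 30, 31, 32, 38, 38]

Final merged array: [4, 5, 20, 22, 28, 29, 30, 31, 32, 38, 38]
Total comparisons: 9

The merged array is [4, 5, 20, 22, 28, 29, 30, 31, 32, 38, 38], requiring 9 comparisons. The merge step runs in O(n) time where n is the total number of elements.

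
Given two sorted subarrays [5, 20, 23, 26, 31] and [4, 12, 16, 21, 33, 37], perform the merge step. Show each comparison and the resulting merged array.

Merging process:

Compare 5 vs 4: take 4 from right. Merged: [4]
Compare 5 vs 12: take 5 from left. Merged: [4, 5]
Compare 20 vs 12: take 12 from right. Merged: [4, 5, 12]
Compare 20 vs 16: take 16 from right. Merged: [4, 5, 12, 16]
Compare 20 vs 21: take 20 from left. Merged: [4, 5, 12, 16, 20]
Compare 23 vs 21: take 21 from right. Merged: [4, 5, 12, 16, 20, 21]
Compare 23 vs 33: take 23 from left. Merged: [4, 5, 12, 16, 20, 21, 23]
Compare 26 vs 33: take 26 from left. Merged: [4, 5, 12, 16, 20, 21, 23, 26]
Compare 31 vs 33: take 31 from left. Merged: [4, 5, 12, 16, 20, 21, 23, 26, 31]
Append remaining from right: [33, 37]. Merged: [4, 5, 12, 16, 20, 21, 23, 26, 31, 33, 37]

Final merged array: [4, 5, 12, 16, 20, 21, 23, 26, 31, 33, 37]
Total comparisons: 9

The merged array is [4, 5, 12, 16, 20, 21, 23, 26, 31, 33, 37], requiring 9 comparisons. The merge step runs in O(n) time where n is the total number of elements.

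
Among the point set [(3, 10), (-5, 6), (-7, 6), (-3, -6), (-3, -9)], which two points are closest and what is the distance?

Computing all pairwise distances among 5 points:

d((3, 10), (-5, 6)) = 8.9443
d((3, 10), (-7, 6)) = 10.7703
d((3, 10), (-3, -6)) = 17.088
d((3, 10), (-3, -9)) = 19.9249
d((-5, 6), (-7, 6)) = 2.0 <-- minimum
d((-5, 6), (-3, -6)) = 12.1655
d((-5, 6), (-3, -9)) = 15.1327
d((-7, 6), (-3, -6)) = 12.6491
d((-7, 6), (-3, -9)) = 15.5242
d((-3, -6), (-3, -9)) = 3.0

Closest pair: (-5, 6) and (-7, 6) with distance 2.0

The closest pair is (-5, 6) and (-7, 6) with Euclidean distance 2.0. For 5 points, brute-force pairwise comparison is shown above. For large n, the divide-and-conquer algorithm (sort by x, recurse on halves, check the dividing strip) achieves O(n log n).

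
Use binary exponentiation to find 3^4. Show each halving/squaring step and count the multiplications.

Computing 3^4 by squaring (build up from 3^1; each line after the first costs one multiplication):

3^1 = 3
3^2 = (3^1)^2 = 3^2 = 9
3^4 = (3^2)^2 = 9^2 = 81

Result: 81
Multiplications needed: 2 (2 lines after 3^1)

3^4 = 81. Using exponentiation by squaring, this requires 2 multiplications. The key idea: if the exponent is even, square the half-power; if odd, multiply by the base once.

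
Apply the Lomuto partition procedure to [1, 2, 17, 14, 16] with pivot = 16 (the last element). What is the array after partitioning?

Lomuto partition with pivot = 16:

Initial array: [1, 2, 17, 14, 16]

arr[0]=1 <= 16: swap with position 0, array becomes [1, 2, 17, 14, 16]
arr[1]=2 <= 16: swap with position 1, array becomes [1, 2, 17, 14, 16]
arr[2]=17 > 16: no swap
arr[3]=14 <= 16: swap with position 2, array becomes [1, 2, 14, 17, 16]

Place pivot at position 3: [1, 2, 14, 16, 17]
Pivot position: 3

After partitioning with pivot 16, the array becomes [1, 2, 14, 16, 17]. The pivot is placed at index 3. All elements to the left of the pivot are <= 16, and all elements to the right are > 16.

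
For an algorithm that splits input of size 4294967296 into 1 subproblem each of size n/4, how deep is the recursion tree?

For divide and conquer with division factor 4:

Problem sizes at each level:
Level 0: 4294967296
Level 1: 1073741824
Level 2: 268435456
Level 3: 67108864
Level 4: 16777216
Level 5: 4194304
Level 6: 1048576
Level 7: 262144
Level 8: 65536
Level 9: 16384
Level 10: 4096
Level 11: 1024
Level 12: 256
Level 13: 64
Level 14: 16
Level 15: 4
Level 16: 1

The root is level 0 and the size-1 base case is level 16 (the tree spans levels 0 through 16, i.e. 17 levels counting the root), so the depth is the number of divisions: log_4(4294967296) = 16

The recursion tree depth is log_4(4294967296) = 16. At each level, the problem size is divided by 4, so it takes 16 divisions to reduce to a base case of size 1. The algorithm makes 1 recursive call at each level.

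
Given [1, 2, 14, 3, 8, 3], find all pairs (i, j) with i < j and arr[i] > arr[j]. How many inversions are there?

Finding inversions in [1, 2, 14, 3, 8, 3]:

(2, 3): arr[2]=14 > arr[3]=3
(2, 4): arr[2]=14 > arr[4]=8
(2, 5): arr[2]=14 > arr[5]=3
(4, 5): arr[4]=8 > arr[5]=3

Total inversions: 4

The array has 4 inversion(s): (2,3), (2,4), (2,5), (4,5). Each pair (i,j) satisfies i < j and arr[i] > arr[j].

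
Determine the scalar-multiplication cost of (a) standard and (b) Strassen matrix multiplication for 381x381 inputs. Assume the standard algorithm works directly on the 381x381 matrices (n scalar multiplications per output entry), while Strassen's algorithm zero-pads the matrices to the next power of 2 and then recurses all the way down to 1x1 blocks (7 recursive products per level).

Matrix multiplication for 381x381 matrices:

Strassen's algorithm requires power-of-2 dimensions. Pad 381x381 to 512x512 (next power of 2).

Standard algorithm: 381^3 = 55306341 multiplications
Strassen's algorithm: 7^(log2(512)) = 7^9 = 40353607 multiplications
Savings: 55306341 - 40353607 = 14952734 multiplications

Standard: 55306341 multiplications (381^3). Strassen: 40353607 multiplications (7^9, after padding to 512x512). Strassen reduces 8 recursive multiplications to 7 at each level.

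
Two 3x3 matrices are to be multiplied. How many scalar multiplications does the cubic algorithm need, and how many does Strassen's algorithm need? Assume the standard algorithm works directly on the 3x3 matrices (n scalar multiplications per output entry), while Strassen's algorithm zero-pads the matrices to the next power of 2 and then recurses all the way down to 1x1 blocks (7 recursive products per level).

Matrix multiplication for 3x3 matrices:

Strassen's algorithm requires power-of-2 dimensions. Pad 3x3 to 4x4 (next power of 2).

Standard algorithm: 3^3 = 27 multiplications
Strassen's algorithm: 7^(log2(4)) = 7^2 = 49 multiplications
Difference: 27 - 49 = -22 (Strassen uses MORE here due to padding overhead — for small or just-over-power-of-2 n, padding can outweigh the per-level savings)

Standard: 27 multiplications (3^3). Strassen: 49 multiplications (7^2, after padding to 4x4). Strassen reduces 8 recursive multiplications to 7 at each level.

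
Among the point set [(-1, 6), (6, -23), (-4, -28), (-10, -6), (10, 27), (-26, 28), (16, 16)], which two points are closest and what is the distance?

Computing all pairwise distances among 7 points:

d((-1, 6), (6, -23)) = 29.8329
d((-1, 6), (-4, -28)) = 34.1321
d((-1, 6), (-10, -6)) = 15.0
d((-1, 6), (10, 27)) = 23.7065
d((-1, 6), (-26, 28)) = 33.3017
d((-1, 6), (16, 16)) = 19.7231
d((6, -23), (-4, -28)) = 11.1803 <-- minimum
d((6, -23), (-10, -6)) = 23.3452
d((6, -23), (10, 27)) = 50.1597
d((6, -23), (-26, 28)) = 60.208
d((6, -23), (16, 16)) = 40.2616
d((-4, -28), (-10, -6)) = 22.8035
d((-4, -28), (10, 27)) = 56.7539
d((-4, -28), (-26, 28)) = 60.1664
d((-4, -28), (16, 16)) = 48.3322
d((-10, -6), (10, 27)) = 38.5876
d((-10, -6), (-26, 28)) = 37.5766
d((-10, -6), (16, 16)) = 34.0588
d((10, 27), (-26, 28)) = 36.0139
d((10, 27), (16, 16)) = 12.53
d((-26, 28), (16, 16)) = 43.6807

Closest pair: (6, -23) and (-4, -28) with distance 11.1803

The closest pair is (6, -23) and (-4, -28) with Euclidean distance 11.1803. For 7 points, brute-force pairwise comparison is shown above. For large n, the divide-and-conquer algorithm (sort by x, recurse on halves, check the dividing strip) achieves O(n log n).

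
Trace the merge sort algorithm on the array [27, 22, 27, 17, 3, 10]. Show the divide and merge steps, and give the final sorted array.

Merge sort trace:

Split: [27, 22, 27, 17, 3, 10] -> [27, 22, 27] and [17, 3, 10]
  Split: [27, 22, 27] -> [27] and [22, 27]
    Split: [22, 27] -> [22] and [27]
    Merge: [22] + [27] -> [22, 27]
  Merge: [27] + [22, 27] -> [22, 27, 27]
  Split: [17, 3, 10] -> [17] and [3, 10]
    Split: [3, 10] -> [3] and [10]
    Merge: [3] + [10] -> [3, 10]
  Merge: [17] + [3, 10] -> [3, 10, 17]
Merge: [22, 27, 27] + [3, 10, 17] -> [3, 10, 17, 22, 27, 27]

Final sorted array: [3, 10, 17, 22, 27, 27]

The merge sort proceeds by recursively splitting the array and merging sorted halves.
After all merges, the sorted array is [3, 10, 17, 22, 27, 27].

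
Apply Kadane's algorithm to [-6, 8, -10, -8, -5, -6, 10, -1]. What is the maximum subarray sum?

Using Kadane's algorithm on [-6, 8, -10, -8, -5, -6, 10, -1]:

Scanning through the array:
Position 1 (value 8): max_ending_here = 8, max_so_far = 8
Position 2 (value -10): max_ending_here = -2, max_so_far = 8
Position 3 (value -8): max_ending_here = -8, max_so_far = 8
Position 4 (value -5): max_ending_here = -5, max_so_far = 8
Position 5 (value -6): max_ending_here = -6, max_so_far = 8
Position 6 (value 10): max_ending_here = 10, max_so_far = 10
Position 7 (value -1): max_ending_here = 9, max_so_far = 10

Maximum subarray: [10]
Maximum sum: 10

The maximum subarray is [10] with sum 10. This subarray runs from index 6 to index 6.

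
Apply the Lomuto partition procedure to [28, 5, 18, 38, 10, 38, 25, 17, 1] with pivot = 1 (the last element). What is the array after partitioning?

Lomuto partition with pivot = 1:

Initial array: [28, 5, 18, 38, 10, 38, 25, 17, 1]

arr[0]=28 > 1: no swap
arr[1]=5 > 1: no swap
arr[2]=18 > 1: no swap
arr[3]=38 > 1: no swap
arr[4]=10 > 1: no swap
arr[5]=38 > 1: no swap
arr[6]=25 > 1: no swap
arr[7]=17 > 1: no swap

Place pivot at position 0: [1, 5, 18, 38, 10, 38, 25, 17, 28]
Pivot position: 0

After partitioning with pivot 1, the array becomes [1, 5, 18, 38, 10, 38, 25, 17, 28]. The pivot is placed at index 0. All elements to the left of the pivot are <= 1, and all elements to the right are > 1.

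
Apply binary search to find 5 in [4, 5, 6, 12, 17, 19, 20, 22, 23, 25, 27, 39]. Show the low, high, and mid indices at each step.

Binary search for 5 in [4, 5, 6, 12, 17, 19, 20, 22, 23, 25, 27, 39]:

lo=0, hi=11, mid=5, arr[mid]=19 -> 19 > 5, search left half
lo=0, hi=4, mid=2, arr[mid]=6 -> 6 > 5, search left half
lo=0, hi=1, mid=0, arr[mid]=4 -> 4 < 5, search right half
lo=1, hi=1, mid=1, arr[mid]=5 -> Found target at index 1!

Binary search finds 5 at index 1 after 4 comparisons. The search repeatedly halves the search space by comparing with the middle element.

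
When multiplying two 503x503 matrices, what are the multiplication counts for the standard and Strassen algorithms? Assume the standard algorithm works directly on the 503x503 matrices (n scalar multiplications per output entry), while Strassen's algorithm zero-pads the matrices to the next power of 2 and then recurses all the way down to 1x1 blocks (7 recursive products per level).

Matrix multiplication for 503x503 matrices:

Strassen's algorithm requires power-of-2 dimensions. Pad 503x503 to 512x512 (next power of 2).

Standard algorithm: 503^3 = 127263527 multiplications
Strassen's algorithm: 7^(log2(512)) = 7^9 = 40353607 multiplications
Savings: 127263527 - 40353607 = 86909920 multiplications

Standard: 127263527 multiplications (503^3). Strassen: 40353607 multiplications (7^9, after padding to 512x512). Strassen reduces 8 recursive multiplications to 7 at each level.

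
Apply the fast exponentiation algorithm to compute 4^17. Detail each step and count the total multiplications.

Computing 4^17 by squaring (build up from 4^1; each line after the first costs one multiplication):

4^1 = 4
4^2 = (4^1)^2 = 4^2 = 16
4^4 = (4^2)^2 = 16^2 = 256
4^8 = (4^4)^2 = 256^2 = 65536
4^16 = (4^8)^2 = 65536^2 = 4294967296
4^17 = 4 * 4^16 = 4 * 4294967296 = 17179869184

Result: 17179869184
Multiplications needed: 5 (5 lines after 4^1)

4^17 = 17179869184. Using exponentiation by squaring, this requires 5 multiplications. The key idea: if the exponent is even, square the half-power; if odd, multiply by the base once.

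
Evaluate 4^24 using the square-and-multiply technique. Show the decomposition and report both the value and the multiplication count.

Computing 4^24 by squaring (build up from 4^1; each line after the first costs one multiplication):

4^1 = 4
4^2 = (4^1)^2 = 4^2 = 16
4^3 = 4 * 4^2 = 4 * 16 = 64
4^6 = (4^3)^2 = 64^2 = 4096
4^12 = (4^6)^2 = 4096^2 = 16777216
4^24 = (4^12)^2 = 16777216^2 = 281474976710656

Result: 281474976710656
Multiplications needed: 5 (5 lines after 4^1)

4^24 = 281474976710656. Using exponentiation by squaring, this requires 5 multiplications. The key idea: if the exponent is even, square the half-power; if odd, multiply by the base once.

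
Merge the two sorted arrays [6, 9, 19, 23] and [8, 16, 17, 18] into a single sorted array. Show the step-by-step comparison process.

Merging process:

Compare 6 vs 8: take 6 from left. Merged: [6]
Compare 9 vs 8: take 8 from right. Merged: [6, 8]
Compare 9 vs 16: take 9 from left. Merged: [6, 8, 9]
Compare 19 vs 16: take 16 from right. Merged: [6, 8, 9, 16]
Compare 19 vs 17: take 17 from right. Merged: [6, 8, 9, 16, 17]
Compare 19 vs 18: take 18 from right. Merged: [6, 8, 9, 16, 17, 18]
Append remaining from left: [19, 23]. Merged: [6, 8, 9, 16, 17, 18, 19, 23]

Final merged array: [6, 8, 9, 16, 17, 18, 19, 23]
Total comparisons: 6

The merged array is [6, 8, 9, 16, 17, 18, 19, 23], requiring 6 comparisons. The merge step runs in O(n) time where n is the total number of elements.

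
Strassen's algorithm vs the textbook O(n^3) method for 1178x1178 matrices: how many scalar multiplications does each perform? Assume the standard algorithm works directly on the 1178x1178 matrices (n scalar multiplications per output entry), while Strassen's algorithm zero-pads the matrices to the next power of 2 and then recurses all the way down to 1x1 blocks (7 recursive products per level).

Matrix multiplication for 1178x1178 matrices:

Strassen's algorithm requires power-of-2 dimensions. Pad 1178x1178 to 2048x2048 (next power of 2).

Standard algorithm: 1178^3 = 1634691752 multiplications
Strassen's algorithm: 7^(log2(2048)) = 7^11 = 1977326743 multiplications
Difference: 1634691752 - 1977326743 = -342634991 (Strassen uses MORE here due to padding overhead — for small or just-over-power-of-2 n, padding can outweigh the per-level savings)

Standard: 1634691752 multiplications (1178^3). Strassen: 1977326743 multiplications (7^11, after padding to 2048x2048). Strassen reduces 8 recursive multiplications to 7 at each level.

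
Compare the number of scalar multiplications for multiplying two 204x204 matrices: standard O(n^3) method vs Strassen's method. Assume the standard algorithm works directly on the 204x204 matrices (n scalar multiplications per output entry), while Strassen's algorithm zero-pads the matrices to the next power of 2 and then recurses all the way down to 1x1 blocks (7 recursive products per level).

Matrix multiplication for 204x204 matrices:

Strassen's algorithm requires power-of-2 dimensions. Pad 204x204 to 256x256 (next power of 2).

Standard algorithm: 204^3 = 8489664 multiplications
Strassen's algorithm: 7^(log2(256)) = 7^8 = 5764801 multiplications
Savings: 8489664 - 5764801 = 2724863 multiplications

Standard: 8489664 multiplications (204^3). Strassen: 5764801 multiplications (7^8, after padding to 256x256). Strassen reduces 8 recursive multiplications to 7 at each level.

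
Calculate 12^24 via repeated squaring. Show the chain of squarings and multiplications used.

Computing 12^24 by squaring (build up from 12^1; each line after the first costs one multiplication):

12^1 = 12
12^2 = (12^1)^2 = 12^2 = 144
12^3 = 12 * 12^2 = 12 * 144 = 1728
12^6 = (12^3)^2 = 1728^2 = 2985984
12^12 = (12^6)^2 = 2985984^2 = 8916100448256
12^24 = (12^12)^2 = 8916100448256^2 = 79496847203390844133441536

Result: 79496847203390844133441536
Multiplications needed: 5 (5 lines after 12^1)

12^24 = 79496847203390844133441536. Using exponentiation by squaring, this requires 5 multiplications. The key idea: if the exponent is even, square the half-power; if odd, multiply by the base once.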